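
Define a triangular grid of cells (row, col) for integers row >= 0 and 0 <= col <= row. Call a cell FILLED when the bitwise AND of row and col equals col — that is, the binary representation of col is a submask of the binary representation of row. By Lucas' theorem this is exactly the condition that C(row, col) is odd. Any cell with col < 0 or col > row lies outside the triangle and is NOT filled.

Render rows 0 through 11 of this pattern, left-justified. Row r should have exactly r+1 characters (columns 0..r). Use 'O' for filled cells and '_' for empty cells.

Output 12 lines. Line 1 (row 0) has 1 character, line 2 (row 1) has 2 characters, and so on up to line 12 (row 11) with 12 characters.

r0=0: O
r1=1: OO
r2=10: O_O
r3=11: OOOO
r4=100: O___O
r5=101: OO__OO
r6=110: O_O_O_O
r7=111: OOOOOOOO
r8=1000: O_______O
r9=1001: OO______OO
r10=1010: O_O_____O_O
r11=1011: OOOO____OOOO

Answer: O
OO
O_O
OOOO
O___O
OO__OO
O_O_O_O
OOOOOOOO
O_______O
OO______OO
O_O_____O_O
OOOO____OOOO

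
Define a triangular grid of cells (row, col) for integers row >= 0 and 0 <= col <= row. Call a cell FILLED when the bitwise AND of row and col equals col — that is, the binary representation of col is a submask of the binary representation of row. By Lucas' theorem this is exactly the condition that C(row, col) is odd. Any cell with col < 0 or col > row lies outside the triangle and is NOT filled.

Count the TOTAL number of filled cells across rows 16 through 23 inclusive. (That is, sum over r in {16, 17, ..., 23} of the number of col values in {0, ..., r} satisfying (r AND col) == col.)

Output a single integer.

r16=10000 pc1: +2 =2
r17=10001 pc2: +4 =6
r18=10010 pc2: +4 =10
r19=10011 pc3: +8 =18
r20=10100 pc2: +4 =22
r21=10101 pc3: +8 =30
r22=10110 pc3: +8 =38
r23=10111 pc4: +16 =54

Answer: 54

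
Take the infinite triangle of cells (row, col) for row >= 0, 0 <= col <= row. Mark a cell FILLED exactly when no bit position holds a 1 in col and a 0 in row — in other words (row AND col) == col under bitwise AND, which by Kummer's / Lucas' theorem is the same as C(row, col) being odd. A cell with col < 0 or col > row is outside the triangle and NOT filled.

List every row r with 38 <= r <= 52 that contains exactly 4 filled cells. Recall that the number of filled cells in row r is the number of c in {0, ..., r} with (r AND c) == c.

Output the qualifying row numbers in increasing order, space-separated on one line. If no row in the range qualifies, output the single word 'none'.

Row r has 2^popcount(r) filled cells, so we need popcount(r) = log2(4) = 2.
Scan r = 38..52 and keep those with exactly 2 one-bits:
r=38=100110 popcount=3 -> skip
r=39=100111 popcount=4 -> skip
r=40=101000 popcount=2 -> KEEP
r=41=101001 popcount=3 -> skip
r=42=101010 popcount=3 -> skip
r=43=101011 popcount=4 -> skip
r=44=101100 popcount=3 -> skip
r=45=101101 popcount=4 -> skip
r=46=101110 popcount=4 -> skip
r=47=101111 popcount=5 -> skip
r=48=110000 popcount=2 -> KEEP
r=49=110001 popcount=3 -> skip
r=50=110010 popcount=3 -> skip
r=51=110011 popcount=4 -> skip
r=52=110100 popcount=3 -> skip
Kept rows: 40 48

Answer: 40 48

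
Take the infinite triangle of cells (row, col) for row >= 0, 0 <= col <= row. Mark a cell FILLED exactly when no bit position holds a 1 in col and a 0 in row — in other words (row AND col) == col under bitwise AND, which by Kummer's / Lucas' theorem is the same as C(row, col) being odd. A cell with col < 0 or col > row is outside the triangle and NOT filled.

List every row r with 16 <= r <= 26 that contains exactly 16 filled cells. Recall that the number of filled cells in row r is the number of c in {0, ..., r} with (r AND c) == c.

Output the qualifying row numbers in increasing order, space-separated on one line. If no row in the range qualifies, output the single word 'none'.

Answer: 23

Derivation:
Row r has 2^popcount(r) filled cells, so we need popcount(r) = log2(16) = 4.
Scan r = 16..26 and keep those with exactly 4 one-bits:
r=16=10000 popcount=1 -> skip
r=17=10001 popcount=2 -> skip
r=18=10010 popcount=2 -> skip
r=19=10011 popcount=3 -> skip
r=20=10100 popcount=2 -> skip
r=21=10101 popcount=3 -> skip
r=22=10110 popcount=3 -> skip
r=23=10111 popcount=4 -> KEEP
r=24=11000 popcount=2 -> skip
r=25=11001 popcount=3 -> skip
r=26=11010 popcount=3 -> skip
Kept rows: 23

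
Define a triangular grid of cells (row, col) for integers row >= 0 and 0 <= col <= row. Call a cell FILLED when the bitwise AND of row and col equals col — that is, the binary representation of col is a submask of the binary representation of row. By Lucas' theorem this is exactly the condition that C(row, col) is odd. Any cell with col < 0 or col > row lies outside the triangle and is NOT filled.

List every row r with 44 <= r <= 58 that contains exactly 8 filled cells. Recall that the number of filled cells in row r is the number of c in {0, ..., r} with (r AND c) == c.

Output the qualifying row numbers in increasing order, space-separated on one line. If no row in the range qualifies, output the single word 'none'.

Answer: 44 49 50 52 56

Derivation:
Row r has 2^popcount(r) filled cells, so we need popcount(r) = log2(8) = 3.
Scan r = 44..58 and keep those with exactly 3 one-bits:
r=44=101100 popcount=3 -> KEEP
r=45=101101 popcount=4 -> skip
r=46=101110 popcount=4 -> skip
r=47=101111 popcount=5 -> skip
r=48=110000 popcount=2 -> skip
r=49=110001 popcount=3 -> KEEP
r=50=110010 popcount=3 -> KEEP
r=51=110011 popcount=4 -> skip
r=52=110100 popcount=3 -> KEEP
r=53=110101 popcount=4 -> skip
r=54=110110 popcount=4 -> skip
r=55=110111 popcount=5 -> skip
r=56=111000 popcount=3 -> KEEP
r=57=111001 popcount=4 -> skip
r=58=111010 popcount=4 -> skip
Kept rows: 44 49 50 52 56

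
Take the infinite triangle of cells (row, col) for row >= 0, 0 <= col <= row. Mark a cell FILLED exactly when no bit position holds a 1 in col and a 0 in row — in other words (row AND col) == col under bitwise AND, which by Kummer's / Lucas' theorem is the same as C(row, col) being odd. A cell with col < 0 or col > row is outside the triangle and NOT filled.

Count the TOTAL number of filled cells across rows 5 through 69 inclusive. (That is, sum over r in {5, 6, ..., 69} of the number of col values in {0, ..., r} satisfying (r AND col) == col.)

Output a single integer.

r5=101 pc2: +4 =4
r6=110 pc2: +4 =8
r7=111 pc3: +8 =16
r8=1000 pc1: +2 =18
r9=1001 pc2: +4 =22
r10=1010 pc2: +4 =26
r11=1011 pc3: +8 =34
r12=1100 pc2: +4 =38
r13=1101 pc3: +8 =46
r14=1110 pc3: +8 =54
r15=1111 pc4: +16 =70
r16=10000 pc1: +2 =72
r17=10001 pc2: +4 =76
r18=10010 pc2: +4 =80
r19=10011 pc3: +8 =88
r20=10100 pc2: +4 =92
r21=10101 pc3: +8 =100
r22=10110 pc3: +8 =108
r23=10111 pc4: +16 =124
r24=11000 pc2: +4 =128
r25=11001 pc3: +8 =136
r26=11010 pc3: +8 =144
r27=11011 pc4: +16 =160
r28=11100 pc3: +8 =168
r29=11101 pc4: +16 =184
r30=11110 pc4: +16 =200
r31=11111 pc5: +32 =232
r32=100000 pc1: +2 =234
r33=100001 pc2: +4 =238
r34=100010 pc2: +4 =242
r35=100011 pc3: +8 =250
r36=100100 pc2: +4 =254
r37=100101 pc3: +8 =262
r38=100110 pc3: +8 =270
r39=100111 pc4: +16 =286
r40=101000 pc2: +4 =290
r41=101001 pc3: +8 =298
r42=101010 pc3: +8 =306
r43=101011 pc4: +16 =322
r44=101100 pc3: +8 =330
r45=101101 pc4: +16 =346
r46=101110 pc4: +16 =362
r47=101111 pc5: +32 =394
r48=110000 pc2: +4 =398
r49=110001 pc3: +8 =406
r50=110010 pc3: +8 =414
r51=110011 pc4: +16 =430
r52=110100 pc3: +8 =438
r53=110101 pc4: +16 =454
r54=110110 pc4: +16 =470
r55=110111 pc5: +32 =502
r56=111000 pc3: +8 =510
r57=111001 pc4: +16 =526
r58=111010 pc4: +16 =542
r59=111011 pc5: +32 =574
r60=111100 pc4: +16 =590
r61=111101 pc5: +32 =622
r62=111110 pc5: +32 =654
r63=111111 pc6: +64 =718
r64=1000000 pc1: +2 =720
r65=1000001 pc2: +4 =724
r66=1000010 pc2: +4 =728
r67=1000011 pc3: +8 =736
r68=1000100 pc2: +4 =740
r69=1000101 pc3: +8 =748

Answer: 748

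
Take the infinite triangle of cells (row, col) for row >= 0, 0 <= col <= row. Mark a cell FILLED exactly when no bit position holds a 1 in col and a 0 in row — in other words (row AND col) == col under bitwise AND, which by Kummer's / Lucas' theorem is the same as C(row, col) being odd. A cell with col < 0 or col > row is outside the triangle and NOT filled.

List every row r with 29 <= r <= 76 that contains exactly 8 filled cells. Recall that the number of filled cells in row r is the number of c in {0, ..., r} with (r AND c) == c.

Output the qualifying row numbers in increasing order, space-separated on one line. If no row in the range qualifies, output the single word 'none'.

Row r has 2^popcount(r) filled cells, so we need popcount(r) = log2(8) = 3.
Scan r = 29..76 and keep those with exactly 3 one-bits:
r=29=11101 popcount=4 -> skip
r=30=11110 popcount=4 -> skip
r=31=11111 popcount=5 -> skip
r=32=100000 popcount=1 -> skip
r=33=100001 popcount=2 -> skip
r=34=100010 popcount=2 -> skip
r=35=100011 popcount=3 -> KEEP
r=36=100100 popcount=2 -> skip
r=37=100101 popcount=3 -> KEEP
r=38=100110 popcount=3 -> KEEP
r=39=100111 popcount=4 -> skip
r=40=101000 popcount=2 -> skip
r=41=101001 popcount=3 -> KEEP
r=42=101010 popcount=3 -> KEEP
r=43=101011 popcount=4 -> skip
r=44=101100 popcount=3 -> KEEP
r=45=101101 popcount=4 -> skip
r=46=101110 popcount=4 -> skip
r=47=101111 popcount=5 -> skip
r=48=110000 popcount=2 -> skip
r=49=110001 popcount=3 -> KEEP
r=50=110010 popcount=3 -> KEEP
r=51=110011 popcount=4 -> skip
r=52=110100 popcount=3 -> KEEP
r=53=110101 popcount=4 -> skip
r=54=110110 popcount=4 -> skip
r=55=110111 popcount=5 -> skip
r=56=111000 popcount=3 -> KEEP
r=57=111001 popcount=4 -> skip
r=58=111010 popcount=4 -> skip
r=59=111011 popcount=5 -> skip
r=60=111100 popcount=4 -> skip
r=61=111101 popcount=5 -> skip
r=62=111110 popcount=5 -> skip
r=63=111111 popcount=6 -> skip
r=64=1000000 popcount=1 -> skip
r=65=1000001 popcount=2 -> skip
r=66=1000010 popcount=2 -> skip
r=67=1000011 popcount=3 -> KEEP
r=68=1000100 popcount=2 -> skip
r=69=1000101 popcount=3 -> KEEP
r=70=1000110 popcount=3 -> KEEP
r=71=1000111 popcount=4 -> skip
r=72=1001000 popcount=2 -> skip
r=73=1001001 popcount=3 -> KEEP
r=74=1001010 popcount=3 -> KEEP
r=75=1001011 popcount=4 -> skip
r=76=1001100 popcount=3 -> KEEP
Kept rows: 35 37 38 41 42 44 49 50 52 56 67 69 70 73 74 76

Answer: 35 37 38 41 42 44 49 50 52 56 67 69 70 73 74 76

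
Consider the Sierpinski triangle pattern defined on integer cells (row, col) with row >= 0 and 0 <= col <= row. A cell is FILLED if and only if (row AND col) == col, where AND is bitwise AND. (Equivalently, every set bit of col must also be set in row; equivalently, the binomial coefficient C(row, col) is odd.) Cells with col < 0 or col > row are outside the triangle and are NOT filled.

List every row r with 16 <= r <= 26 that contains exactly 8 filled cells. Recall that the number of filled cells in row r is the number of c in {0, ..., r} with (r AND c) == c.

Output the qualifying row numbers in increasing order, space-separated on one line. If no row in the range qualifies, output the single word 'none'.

Row r has 2^popcount(r) filled cells, so we need popcount(r) = log2(8) = 3.
Scan r = 16..26 and keep those with exactly 3 one-bits:
r=16=10000 popcount=1 -> skip
r=17=10001 popcount=2 -> skip
r=18=10010 popcount=2 -> skip
r=19=10011 popcount=3 -> KEEP
r=20=10100 popcount=2 -> skip
r=21=10101 popcount=3 -> KEEP
r=22=10110 popcount=3 -> KEEP
r=23=10111 popcount=4 -> skip
r=24=11000 popcount=2 -> skip
r=25=11001 popcount=3 -> KEEP
r=26=11010 popcount=3 -> KEEP
Kept rows: 19 21 22 25 26

Answer: 19 21 22 25 26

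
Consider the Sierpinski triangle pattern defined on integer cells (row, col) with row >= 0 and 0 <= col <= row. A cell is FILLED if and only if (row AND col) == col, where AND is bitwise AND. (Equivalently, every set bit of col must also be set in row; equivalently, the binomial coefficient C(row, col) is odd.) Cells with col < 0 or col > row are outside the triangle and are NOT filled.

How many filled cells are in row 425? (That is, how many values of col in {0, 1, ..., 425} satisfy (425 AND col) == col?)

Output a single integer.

Answer: 32

Derivation:
425 in binary = 110101001
popcount(425) = number of 1-bits in 110101001 = 5
A col c satisfies (425 AND c) == c iff every set bit of c is also set in 425; each of the 5 set bits of 425 can independently be on or off in c.
count = 2^5 = 32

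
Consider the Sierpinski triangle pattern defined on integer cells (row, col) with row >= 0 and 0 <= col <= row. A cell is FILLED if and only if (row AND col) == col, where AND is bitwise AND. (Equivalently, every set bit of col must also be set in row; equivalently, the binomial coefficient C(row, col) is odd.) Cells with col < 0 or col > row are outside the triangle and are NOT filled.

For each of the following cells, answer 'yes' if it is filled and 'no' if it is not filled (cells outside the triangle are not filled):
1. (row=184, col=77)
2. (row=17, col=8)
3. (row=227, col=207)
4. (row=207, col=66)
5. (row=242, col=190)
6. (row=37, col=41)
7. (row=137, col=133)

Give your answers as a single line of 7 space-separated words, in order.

(184,77): row=0b10111000, col=0b1001101, row AND col = 0b1000 = 8; 8 != 77 -> empty
(17,8): row=0b10001, col=0b1000, row AND col = 0b0 = 0; 0 != 8 -> empty
(227,207): row=0b11100011, col=0b11001111, row AND col = 0b11000011 = 195; 195 != 207 -> empty
(207,66): row=0b11001111, col=0b1000010, row AND col = 0b1000010 = 66; 66 == 66 -> filled
(242,190): row=0b11110010, col=0b10111110, row AND col = 0b10110010 = 178; 178 != 190 -> empty
(37,41): col outside [0, 37] -> not filled
(137,133): row=0b10001001, col=0b10000101, row AND col = 0b10000001 = 129; 129 != 133 -> empty

Answer: no no no yes no no no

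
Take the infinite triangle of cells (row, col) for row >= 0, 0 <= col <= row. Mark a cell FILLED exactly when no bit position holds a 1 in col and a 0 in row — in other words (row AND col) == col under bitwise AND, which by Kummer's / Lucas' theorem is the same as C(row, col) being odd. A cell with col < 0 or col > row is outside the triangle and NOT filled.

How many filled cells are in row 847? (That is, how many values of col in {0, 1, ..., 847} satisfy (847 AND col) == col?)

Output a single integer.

847 in binary = 1101001111
popcount(847) = number of 1-bits in 1101001111 = 7
A col c satisfies (847 AND c) == c iff every set bit of c is also set in 847; each of the 7 set bits of 847 can independently be on or off in c.
count = 2^7 = 128

Answer: 128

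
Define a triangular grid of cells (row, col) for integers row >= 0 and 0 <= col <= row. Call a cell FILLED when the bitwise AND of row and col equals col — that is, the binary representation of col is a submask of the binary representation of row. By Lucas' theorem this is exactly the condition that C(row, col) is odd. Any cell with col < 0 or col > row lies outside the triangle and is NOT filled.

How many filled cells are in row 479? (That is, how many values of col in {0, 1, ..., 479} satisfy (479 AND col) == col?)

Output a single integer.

Answer: 256

Derivation:
479 in binary = 111011111
popcount(479) = number of 1-bits in 111011111 = 8
A col c satisfies (479 AND c) == c iff every set bit of c is also set in 479; each of the 8 set bits of 479 can independently be on or off in c.
count = 2^8 = 256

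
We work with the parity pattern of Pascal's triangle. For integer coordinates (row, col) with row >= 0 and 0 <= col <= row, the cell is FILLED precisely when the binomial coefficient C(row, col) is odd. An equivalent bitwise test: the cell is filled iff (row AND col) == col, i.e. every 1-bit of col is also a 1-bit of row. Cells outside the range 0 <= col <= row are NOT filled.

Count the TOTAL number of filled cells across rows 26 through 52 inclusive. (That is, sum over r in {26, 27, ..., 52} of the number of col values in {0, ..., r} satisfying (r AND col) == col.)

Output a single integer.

r26=11010 pc3: +8 =8
r27=11011 pc4: +16 =24
r28=11100 pc3: +8 =32
r29=11101 pc4: +16 =48
r30=11110 pc4: +16 =64
r31=11111 pc5: +32 =96
r32=100000 pc1: +2 =98
r33=100001 pc2: +4 =102
r34=100010 pc2: +4 =106
r35=100011 pc3: +8 =114
r36=100100 pc2: +4 =118
r37=100101 pc3: +8 =126
r38=100110 pc3: +8 =134
r39=100111 pc4: +16 =150
r40=101000 pc2: +4 =154
r41=101001 pc3: +8 =162
r42=101010 pc3: +8 =170
r43=101011 pc4: +16 =186
r44=101100 pc3: +8 =194
r45=101101 pc4: +16 =210
r46=101110 pc4: +16 =226
r47=101111 pc5: +32 =258
r48=110000 pc2: +4 =262
r49=110001 pc3: +8 =270
r50=110010 pc3: +8 =278
r51=110011 pc4: +16 =294
r52=110100 pc3: +8 =302

Answer: 302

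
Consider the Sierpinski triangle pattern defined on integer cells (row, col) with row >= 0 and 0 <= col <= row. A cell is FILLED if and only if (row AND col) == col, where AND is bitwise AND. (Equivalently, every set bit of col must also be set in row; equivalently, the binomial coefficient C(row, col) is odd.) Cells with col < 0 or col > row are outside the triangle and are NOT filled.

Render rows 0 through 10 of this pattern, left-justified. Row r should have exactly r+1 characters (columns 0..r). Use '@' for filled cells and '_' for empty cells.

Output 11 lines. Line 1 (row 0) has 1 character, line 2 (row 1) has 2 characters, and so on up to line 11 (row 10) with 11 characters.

r0=0: @
r1=1: @@
r2=10: @_@
r3=11: @@@@
r4=100: @___@
r5=101: @@__@@
r6=110: @_@_@_@
r7=111: @@@@@@@@
r8=1000: @_______@
r9=1001: @@______@@
r10=1010: @_@_____@_@

Answer: @
@@
@_@
@@@@
@___@
@@__@@
@_@_@_@
@@@@@@@@
@_______@
@@______@@
@_@_____@_@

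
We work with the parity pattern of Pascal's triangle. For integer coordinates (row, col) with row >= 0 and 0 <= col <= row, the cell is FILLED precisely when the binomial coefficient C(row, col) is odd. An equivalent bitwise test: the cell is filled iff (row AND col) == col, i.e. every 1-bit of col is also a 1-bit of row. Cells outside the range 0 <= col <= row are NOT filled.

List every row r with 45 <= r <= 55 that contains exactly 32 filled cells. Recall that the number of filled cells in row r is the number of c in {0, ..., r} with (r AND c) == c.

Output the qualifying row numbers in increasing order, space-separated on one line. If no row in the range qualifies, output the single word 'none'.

Answer: 47 55

Derivation:
Row r has 2^popcount(r) filled cells, so we need popcount(r) = log2(32) = 5.
Scan r = 45..55 and keep those with exactly 5 one-bits:
r=45=101101 popcount=4 -> skip
r=46=101110 popcount=4 -> skip
r=47=101111 popcount=5 -> KEEP
r=48=110000 popcount=2 -> skip
r=49=110001 popcount=3 -> skip
r=50=110010 popcount=3 -> skip
r=51=110011 popcount=4 -> skip
r=52=110100 popcount=3 -> skip
r=53=110101 popcount=4 -> skip
r=54=110110 popcount=4 -> skip
r=55=110111 popcount=5 -> KEEP
Kept rows: 47 55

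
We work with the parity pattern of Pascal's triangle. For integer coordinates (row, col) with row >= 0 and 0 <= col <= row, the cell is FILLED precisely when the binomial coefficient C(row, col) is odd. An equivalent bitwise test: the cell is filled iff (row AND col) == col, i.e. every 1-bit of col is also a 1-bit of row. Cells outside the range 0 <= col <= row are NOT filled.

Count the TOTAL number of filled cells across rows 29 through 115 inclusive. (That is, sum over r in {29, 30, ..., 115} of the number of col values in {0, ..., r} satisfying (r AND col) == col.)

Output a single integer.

r29=11101 pc4: +16 =16
r30=11110 pc4: +16 =32
r31=11111 pc5: +32 =64
r32=100000 pc1: +2 =66
r33=100001 pc2: +4 =70
r34=100010 pc2: +4 =74
r35=100011 pc3: +8 =82
r36=100100 pc2: +4 =86
r37=100101 pc3: +8 =94
r38=100110 pc3: +8 =102
r39=100111 pc4: +16 =118
r40=101000 pc2: +4 =122
r41=101001 pc3: +8 =130
r42=101010 pc3: +8 =138
r43=101011 pc4: +16 =154
r44=101100 pc3: +8 =162
r45=101101 pc4: +16 =178
r46=101110 pc4: +16 =194
r47=101111 pc5: +32 =226
r48=110000 pc2: +4 =230
r49=110001 pc3: +8 =238
r50=110010 pc3: +8 =246
r51=110011 pc4: +16 =262
r52=110100 pc3: +8 =270
r53=110101 pc4: +16 =286
r54=110110 pc4: +16 =302
r55=110111 pc5: +32 =334
r56=111000 pc3: +8 =342
r57=111001 pc4: +16 =358
r58=111010 pc4: +16 =374
r59=111011 pc5: +32 =406
r60=111100 pc4: +16 =422
r61=111101 pc5: +32 =454
r62=111110 pc5: +32 =486
r63=111111 pc6: +64 =550
r64=1000000 pc1: +2 =552
r65=1000001 pc2: +4 =556
r66=1000010 pc2: +4 =560
r67=1000011 pc3: +8 =568
r68=1000100 pc2: +4 =572
r69=1000101 pc3: +8 =580
r70=1000110 pc3: +8 =588
r71=1000111 pc4: +16 =604
r72=1001000 pc2: +4 =608
r73=1001001 pc3: +8 =616
r74=1001010 pc3: +8 =624
r75=1001011 pc4: +16 =640
r76=1001100 pc3: +8 =648
r77=1001101 pc4: +16 =664
r78=1001110 pc4: +16 =680
r79=1001111 pc5: +32 =712
r80=1010000 pc2: +4 =716
r81=1010001 pc3: +8 =724
r82=1010010 pc3: +8 =732
r83=1010011 pc4: +16 =748
r84=1010100 pc3: +8 =756
r85=1010101 pc4: +16 =772
r86=1010110 pc4: +16 =788
r87=1010111 pc5: +32 =820
r88=1011000 pc3: +8 =828
r89=1011001 pc4: +16 =844
r90=1011010 pc4: +16 =860
r91=1011011 pc5: +32 =892
r92=1011100 pc4: +16 =908
r93=1011101 pc5: +32 =940
r94=1011110 pc5: +32 =972
r95=1011111 pc6: +64 =1036
r96=1100000 pc2: +4 =1040
r97=1100001 pc3: +8 =1048
r98=1100010 pc3: +8 =1056
r99=1100011 pc4: +16 =1072
r100=1100100 pc3: +8 =1080
r101=1100101 pc4: +16 =1096
r102=1100110 pc4: +16 =1112
r103=1100111 pc5: +32 =1144
r104=1101000 pc3: +8 =1152
r105=1101001 pc4: +16 =1168
r106=1101010 pc4: +16 =1184
r107=1101011 pc5: +32 =1216
r108=1101100 pc4: +16 =1232
r109=1101101 pc5: +32 =1264
r110=1101110 pc5: +32 =1296
r111=1101111 pc6: +64 =1360
r112=1110000 pc3: +8 =1368
r113=1110001 pc4: +16 =1384
r114=1110010 pc4: +16 =1400
r115=1110011 pc5: +32 =1432

Answer: 1432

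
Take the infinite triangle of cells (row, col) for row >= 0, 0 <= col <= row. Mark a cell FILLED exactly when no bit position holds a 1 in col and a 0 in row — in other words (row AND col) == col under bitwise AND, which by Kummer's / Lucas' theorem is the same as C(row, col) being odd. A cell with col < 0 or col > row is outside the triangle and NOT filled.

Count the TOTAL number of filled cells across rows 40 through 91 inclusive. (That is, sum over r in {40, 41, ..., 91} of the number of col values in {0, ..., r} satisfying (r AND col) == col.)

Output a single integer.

Answer: 774

Derivation:
r40=101000 pc2: +4 =4
r41=101001 pc3: +8 =12
r42=101010 pc3: +8 =20
r43=101011 pc4: +16 =36
r44=101100 pc3: +8 =44
r45=101101 pc4: +16 =60
r46=101110 pc4: +16 =76
r47=101111 pc5: +32 =108
r48=110000 pc2: +4 =112
r49=110001 pc3: +8 =120
r50=110010 pc3: +8 =128
r51=110011 pc4: +16 =144
r52=110100 pc3: +8 =152
r53=110101 pc4: +16 =168
r54=110110 pc4: +16 =184
r55=110111 pc5: +32 =216
r56=111000 pc3: +8 =224
r57=111001 pc4: +16 =240
r58=111010 pc4: +16 =256
r59=111011 pc5: +32 =288
r60=111100 pc4: +16 =304
r61=111101 pc5: +32 =336
r62=111110 pc5: +32 =368
r63=111111 pc6: +64 =432
r64=1000000 pc1: +2 =434
r65=1000001 pc2: +4 =438
r66=1000010 pc2: +4 =442
r67=1000011 pc3: +8 =450
r68=1000100 pc2: +4 =454
r69=1000101 pc3: +8 =462
r70=1000110 pc3: +8 =470
r71=1000111 pc4: +16 =486
r72=1001000 pc2: +4 =490
r73=1001001 pc3: +8 =498
r74=1001010 pc3: +8 =506
r75=1001011 pc4: +16 =522
r76=1001100 pc3: +8 =530
r77=1001101 pc4: +16 =546
r78=1001110 pc4: +16 =562
r79=1001111 pc5: +32 =594
r80=1010000 pc2: +4 =598
r81=1010001 pc3: +8 =606
r82=1010010 pc3: +8 =614
r83=1010011 pc4: +16 =630
r84=1010100 pc3: +8 =638
r85=1010101 pc4: +16 =654
r86=1010110 pc4: +16 =670
r87=1010111 pc5: +32 =702
r88=1011000 pc3: +8 =710
r89=1011001 pc4: +16 =726
r90=1011010 pc4: +16 =742
r91=1011011 pc5: +32 =774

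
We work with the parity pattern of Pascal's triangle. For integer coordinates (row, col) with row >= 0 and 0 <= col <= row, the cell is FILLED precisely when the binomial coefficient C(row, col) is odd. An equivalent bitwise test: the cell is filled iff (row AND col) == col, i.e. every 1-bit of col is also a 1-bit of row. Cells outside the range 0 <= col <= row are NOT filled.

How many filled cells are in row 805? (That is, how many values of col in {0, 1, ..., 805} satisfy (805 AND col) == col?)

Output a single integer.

805 in binary = 1100100101
popcount(805) = number of 1-bits in 1100100101 = 5
A col c satisfies (805 AND c) == c iff every set bit of c is also set in 805; each of the 5 set bits of 805 can independently be on or off in c.
count = 2^5 = 32

Answer: 32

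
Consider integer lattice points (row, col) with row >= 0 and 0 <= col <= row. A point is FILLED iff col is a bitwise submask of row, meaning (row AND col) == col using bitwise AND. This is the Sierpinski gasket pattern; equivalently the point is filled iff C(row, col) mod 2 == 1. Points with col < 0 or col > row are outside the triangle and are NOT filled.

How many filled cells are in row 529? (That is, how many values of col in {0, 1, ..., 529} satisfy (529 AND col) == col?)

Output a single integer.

Answer: 8

Derivation:
529 in binary = 1000010001
popcount(529) = number of 1-bits in 1000010001 = 3
A col c satisfies (529 AND c) == c iff every set bit of c is also set in 529; each of the 3 set bits of 529 can independently be on or off in c.
count = 2^3 = 8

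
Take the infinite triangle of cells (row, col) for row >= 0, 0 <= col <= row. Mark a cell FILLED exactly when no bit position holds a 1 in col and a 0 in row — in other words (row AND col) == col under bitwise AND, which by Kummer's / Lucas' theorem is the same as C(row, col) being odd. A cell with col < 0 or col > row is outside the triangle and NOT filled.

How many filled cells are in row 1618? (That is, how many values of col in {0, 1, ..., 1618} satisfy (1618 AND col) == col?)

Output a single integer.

1618 in binary = 11001010010
popcount(1618) = number of 1-bits in 11001010010 = 5
A col c satisfies (1618 AND c) == c iff every set bit of c is also set in 1618; each of the 5 set bits of 1618 can independently be on or off in c.
count = 2^5 = 32

Answer: 32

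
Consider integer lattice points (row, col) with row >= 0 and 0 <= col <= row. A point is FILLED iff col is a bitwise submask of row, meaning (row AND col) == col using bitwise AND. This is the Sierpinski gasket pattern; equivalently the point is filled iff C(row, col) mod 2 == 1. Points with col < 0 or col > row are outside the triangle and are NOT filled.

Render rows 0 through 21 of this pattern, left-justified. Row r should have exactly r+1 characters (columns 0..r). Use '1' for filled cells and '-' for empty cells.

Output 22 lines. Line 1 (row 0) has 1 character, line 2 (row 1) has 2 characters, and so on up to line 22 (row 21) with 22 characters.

Answer: 1
11
1-1
1111
1---1
11--11
1-1-1-1
11111111
1-------1
11------11
1-1-----1-1
1111----1111
1---1---1---1
11--11--11--11
1-1-1-1-1-1-1-1
1111111111111111
1---------------1
11--------------11
1-1-------------1-1
1111------------1111
1---1-----------1---1
11--11----------11--11

Derivation:
r0=0: 1
r1=1: 11
r2=10: 1-1
r3=11: 1111
r4=100: 1---1
r5=101: 11--11
r6=110: 1-1-1-1
r7=111: 11111111
r8=1000: 1-------1
r9=1001: 11------11
r10=1010: 1-1-----1-1
r11=1011: 1111----1111
r12=1100: 1---1---1---1
r13=1101: 11--11--11--11
r14=1110: 1-1-1-1-1-1-1-1
r15=1111: 1111111111111111
r16=10000: 1---------------1
r17=10001: 11--------------11
r18=10010: 1-1-------------1-1
r19=10011: 1111------------1111
r20=10100: 1---1-----------1---1
r21=10101: 11--11----------11--11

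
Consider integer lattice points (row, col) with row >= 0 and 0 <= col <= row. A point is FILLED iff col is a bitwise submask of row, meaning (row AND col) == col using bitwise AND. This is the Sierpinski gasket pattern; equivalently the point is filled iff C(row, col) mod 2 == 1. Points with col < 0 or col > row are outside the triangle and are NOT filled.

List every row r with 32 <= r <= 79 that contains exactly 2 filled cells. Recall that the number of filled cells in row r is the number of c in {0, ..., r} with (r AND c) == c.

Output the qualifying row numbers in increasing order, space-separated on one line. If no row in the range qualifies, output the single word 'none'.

Answer: 32 64

Derivation:
Row r has 2^popcount(r) filled cells, so we need popcount(r) = log2(2) = 1.
Scan r = 32..79 and keep those with exactly 1 one-bits:
r=32=100000 popcount=1 -> KEEP
r=33=100001 popcount=2 -> skip
r=34=100010 popcount=2 -> skip
r=35=100011 popcount=3 -> skip
r=36=100100 popcount=2 -> skip
r=37=100101 popcount=3 -> skip
r=38=100110 popcount=3 -> skip
r=39=100111 popcount=4 -> skip
r=40=101000 popcount=2 -> skip
r=41=101001 popcount=3 -> skip
r=42=101010 popcount=3 -> skip
r=43=101011 popcount=4 -> skip
r=44=101100 popcount=3 -> skip
r=45=101101 popcount=4 -> skip
r=46=101110 popcount=4 -> skip
r=47=101111 popcount=5 -> skip
r=48=110000 popcount=2 -> skip
r=49=110001 popcount=3 -> skip
r=50=110010 popcount=3 -> skip
r=51=110011 popcount=4 -> skip
r=52=110100 popcount=3 -> skip
r=53=110101 popcount=4 -> skip
r=54=110110 popcount=4 -> skip
r=55=110111 popcount=5 -> skip
r=56=111000 popcount=3 -> skip
r=57=111001 popcount=4 -> skip
r=58=111010 popcount=4 -> skip
r=59=111011 popcount=5 -> skip
r=60=111100 popcount=4 -> skip
r=61=111101 popcount=5 -> skip
r=62=111110 popcount=5 -> skip
r=63=111111 popcount=6 -> skip
r=64=1000000 popcount=1 -> KEEP
r=65=1000001 popcount=2 -> skip
r=66=1000010 popcount=2 -> skip
r=67=1000011 popcount=3 -> skip
r=68=1000100 popcount=2 -> skip
r=69=1000101 popcount=3 -> skip
r=70=1000110 popcount=3 -> skip
r=71=1000111 popcount=4 -> skip
r=72=1001000 popcount=2 -> skip
r=73=1001001 popcount=3 -> skip
r=74=1001010 popcount=3 -> skip
r=75=1001011 popcount=4 -> skip
r=76=1001100 popcount=3 -> skip
r=77=1001101 popcount=4 -> skip
r=78=1001110 popcount=4 -> skip
r=79=1001111 popcount=5 -> skip
Kept rows: 32 64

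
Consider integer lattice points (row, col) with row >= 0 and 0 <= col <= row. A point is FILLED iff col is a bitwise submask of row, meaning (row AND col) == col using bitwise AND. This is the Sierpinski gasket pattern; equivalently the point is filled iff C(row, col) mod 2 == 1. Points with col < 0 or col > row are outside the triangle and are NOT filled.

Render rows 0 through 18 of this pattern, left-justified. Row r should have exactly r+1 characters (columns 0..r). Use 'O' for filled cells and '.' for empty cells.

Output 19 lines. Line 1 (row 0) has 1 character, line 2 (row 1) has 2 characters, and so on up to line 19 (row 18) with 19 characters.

Answer: O
OO
O.O
OOOO
O...O
OO..OO
O.O.O.O
OOOOOOOO
O.......O
OO......OO
O.O.....O.O
OOOO....OOOO
O...O...O...O
OO..OO..OO..OO
O.O.O.O.O.O.O.O
OOOOOOOOOOOOOOOO
O...............O
OO..............OO
O.O.............O.O

Derivation:
r0=0: O
r1=1: OO
r2=10: O.O
r3=11: OOOO
r4=100: O...O
r5=101: OO..OO
r6=110: O.O.O.O
r7=111: OOOOOOOO
r8=1000: O.......O
r9=1001: OO......OO
r10=1010: O.O.....O.O
r11=1011: OOOO....OOOO
r12=1100: O...O...O...O
r13=1101: OO..OO..OO..OO
r14=1110: O.O.O.O.O.O.O.O
r15=1111: OOOOOOOOOOOOOOOO
r16=10000: O...............O
r17=10001: OO..............OO
r18=10010: O.O.............O.O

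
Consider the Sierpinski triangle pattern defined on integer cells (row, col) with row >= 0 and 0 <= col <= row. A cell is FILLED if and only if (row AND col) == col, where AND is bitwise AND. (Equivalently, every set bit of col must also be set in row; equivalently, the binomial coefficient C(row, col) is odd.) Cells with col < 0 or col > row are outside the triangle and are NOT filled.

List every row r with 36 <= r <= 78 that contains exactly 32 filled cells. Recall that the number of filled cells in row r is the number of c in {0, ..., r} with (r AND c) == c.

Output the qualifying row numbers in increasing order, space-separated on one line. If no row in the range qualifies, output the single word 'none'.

Row r has 2^popcount(r) filled cells, so we need popcount(r) = log2(32) = 5.
Scan r = 36..78 and keep those with exactly 5 one-bits:
r=36=100100 popcount=2 -> skip
r=37=100101 popcount=3 -> skip
r=38=100110 popcount=3 -> skip
r=39=100111 popcount=4 -> skip
r=40=101000 popcount=2 -> skip
r=41=101001 popcount=3 -> skip
r=42=101010 popcount=3 -> skip
r=43=101011 popcount=4 -> skip
r=44=101100 popcount=3 -> skip
r=45=101101 popcount=4 -> skip
r=46=101110 popcount=4 -> skip
r=47=101111 popcount=5 -> KEEP
r=48=110000 popcount=2 -> skip
r=49=110001 popcount=3 -> skip
r=50=110010 popcount=3 -> skip
r=51=110011 popcount=4 -> skip
r=52=110100 popcount=3 -> skip
r=53=110101 popcount=4 -> skip
r=54=110110 popcount=4 -> skip
r=55=110111 popcount=5 -> KEEP
r=56=111000 popcount=3 -> skip
r=57=111001 popcount=4 -> skip
r=58=111010 popcount=4 -> skip
r=59=111011 popcount=5 -> KEEP
r=60=111100 popcount=4 -> skip
r=61=111101 popcount=5 -> KEEP
r=62=111110 popcount=5 -> KEEP
r=63=111111 popcount=6 -> skip
r=64=1000000 popcount=1 -> skip
r=65=1000001 popcount=2 -> skip
r=66=1000010 popcount=2 -> skip
r=67=1000011 popcount=3 -> skip
r=68=1000100 popcount=2 -> skip
r=69=1000101 popcount=3 -> skip
r=70=1000110 popcount=3 -> skip
r=71=1000111 popcount=4 -> skip
r=72=1001000 popcount=2 -> skip
r=73=1001001 popcount=3 -> skip
r=74=1001010 popcount=3 -> skip
r=75=1001011 popcount=4 -> skip
r=76=1001100 popcount=3 -> skip
r=77=1001101 popcount=4 -> skip
r=78=1001110 popcount=4 -> skip
Kept rows: 47 55 59 61 62

Answer: 47 55 59 61 62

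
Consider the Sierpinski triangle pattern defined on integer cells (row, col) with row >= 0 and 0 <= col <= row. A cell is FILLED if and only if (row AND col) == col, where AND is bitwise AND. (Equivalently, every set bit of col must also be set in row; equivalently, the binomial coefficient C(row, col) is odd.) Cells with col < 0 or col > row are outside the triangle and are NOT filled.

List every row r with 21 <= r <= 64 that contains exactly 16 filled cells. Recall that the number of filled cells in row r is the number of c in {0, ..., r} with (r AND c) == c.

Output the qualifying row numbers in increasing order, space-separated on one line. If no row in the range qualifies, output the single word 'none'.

Answer: 23 27 29 30 39 43 45 46 51 53 54 57 58 60

Derivation:
Row r has 2^popcount(r) filled cells, so we need popcount(r) = log2(16) = 4.
Scan r = 21..64 and keep those with exactly 4 one-bits:
r=21=10101 popcount=3 -> skip
r=22=10110 popcount=3 -> skip
r=23=10111 popcount=4 -> KEEP
r=24=11000 popcount=2 -> skip
r=25=11001 popcount=3 -> skip
r=26=11010 popcount=3 -> skip
r=27=11011 popcount=4 -> KEEP
r=28=11100 popcount=3 -> skip
r=29=11101 popcount=4 -> KEEP
r=30=11110 popcount=4 -> KEEP
r=31=11111 popcount=5 -> skip
r=32=100000 popcount=1 -> skip
r=33=100001 popcount=2 -> skip
r=34=100010 popcount=2 -> skip
r=35=100011 popcount=3 -> skip
r=36=100100 popcount=2 -> skip
r=37=100101 popcount=3 -> skip
r=38=100110 popcount=3 -> skip
r=39=100111 popcount=4 -> KEEP
r=40=101000 popcount=2 -> skip
r=41=101001 popcount=3 -> skip
r=42=101010 popcount=3 -> skip
r=43=101011 popcount=4 -> KEEP
r=44=101100 popcount=3 -> skip
r=45=101101 popcount=4 -> KEEP
r=46=101110 popcount=4 -> KEEP
r=47=101111 popcount=5 -> skip
r=48=110000 popcount=2 -> skip
r=49=110001 popcount=3 -> skip
r=50=110010 popcount=3 -> skip
r=51=110011 popcount=4 -> KEEP
r=52=110100 popcount=3 -> skip
r=53=110101 popcount=4 -> KEEP
r=54=110110 popcount=4 -> KEEP
r=55=110111 popcount=5 -> skip
r=56=111000 popcount=3 -> skip
r=57=111001 popcount=4 -> KEEP
r=58=111010 popcount=4 -> KEEP
r=59=111011 popcount=5 -> skip
r=60=111100 popcount=4 -> KEEP
r=61=111101 popcount=5 -> skip
r=62=111110 popcount=5 -> skip
r=63=111111 popcount=6 -> skip
r=64=1000000 popcount=1 -> skip
Kept rows: 23 27 29 30 39 43 45 46 51 53 54 57 58 60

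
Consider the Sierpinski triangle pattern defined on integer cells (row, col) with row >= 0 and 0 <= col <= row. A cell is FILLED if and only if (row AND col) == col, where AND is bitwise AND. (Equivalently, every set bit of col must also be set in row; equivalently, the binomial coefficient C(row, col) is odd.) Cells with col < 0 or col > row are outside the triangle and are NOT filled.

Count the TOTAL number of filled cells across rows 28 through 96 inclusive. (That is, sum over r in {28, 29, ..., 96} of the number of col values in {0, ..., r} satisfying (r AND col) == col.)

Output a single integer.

Answer: 1048

Derivation:
r28=11100 pc3: +8 =8
r29=11101 pc4: +16 =24
r30=11110 pc4: +16 =40
r31=11111 pc5: +32 =72
r32=100000 pc1: +2 =74
r33=100001 pc2: +4 =78
r34=100010 pc2: +4 =82
r35=100011 pc3: +8 =90
r36=100100 pc2: +4 =94
r37=100101 pc3: +8 =102
r38=100110 pc3: +8 =110
r39=100111 pc4: +16 =126
r40=101000 pc2: +4 =130
r41=101001 pc3: +8 =138
r42=101010 pc3: +8 =146
r43=101011 pc4: +16 =162
r44=101100 pc3: +8 =170
r45=101101 pc4: +16 =186
r46=101110 pc4: +16 =202
r47=101111 pc5: +32 =234
r48=110000 pc2: +4 =238
r49=110001 pc3: +8 =246
r50=110010 pc3: +8 =254
r51=110011 pc4: +16 =270
r52=110100 pc3: +8 =278
r53=110101 pc4: +16 =294
r54=110110 pc4: +16 =310
r55=110111 pc5: +32 =342
r56=111000 pc3: +8 =350
r57=111001 pc4: +16 =366
r58=111010 pc4: +16 =382
r59=111011 pc5: +32 =414
r60=111100 pc4: +16 =430
r61=111101 pc5: +32 =462
r62=111110 pc5: +32 =494
r63=111111 pc6: +64 =558
r64=1000000 pc1: +2 =560
r65=1000001 pc2: +4 =564
r66=1000010 pc2: +4 =568
r67=1000011 pc3: +8 =576
r68=1000100 pc2: +4 =580
r69=1000101 pc3: +8 =588
r70=1000110 pc3: +8 =596
r71=1000111 pc4: +16 =612
r72=1001000 pc2: +4 =616
r73=1001001 pc3: +8 =624
r74=1001010 pc3: +8 =632
r75=1001011 pc4: +16 =648
r76=1001100 pc3: +8 =656
r77=1001101 pc4: +16 =672
r78=1001110 pc4: +16 =688
r79=1001111 pc5: +32 =720
r80=1010000 pc2: +4 =724
r81=1010001 pc3: +8 =732
r82=1010010 pc3: +8 =740
r83=1010011 pc4: +16 =756
r84=1010100 pc3: +8 =764
r85=1010101 pc4: +16 =780
r86=1010110 pc4: +16 =796
r87=1010111 pc5: +32 =828
r88=1011000 pc3: +8 =836
r89=1011001 pc4: +16 =852
r90=1011010 pc4: +16 =868
r91=1011011 pc5: +32 =900
r92=1011100 pc4: +16 =916
r93=1011101 pc5: +32 =948
r94=1011110 pc5: +32 =980
r95=1011111 pc6: +64 =1044
r96=1100000 pc2: +4 =1048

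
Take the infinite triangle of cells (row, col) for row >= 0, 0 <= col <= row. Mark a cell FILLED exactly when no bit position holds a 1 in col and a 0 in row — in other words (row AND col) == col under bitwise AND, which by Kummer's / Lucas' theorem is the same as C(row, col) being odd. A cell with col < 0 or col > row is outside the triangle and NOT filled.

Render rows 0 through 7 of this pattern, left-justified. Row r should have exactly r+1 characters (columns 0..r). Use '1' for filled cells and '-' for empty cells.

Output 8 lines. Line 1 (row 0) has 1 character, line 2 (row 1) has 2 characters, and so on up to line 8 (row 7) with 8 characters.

r0=0: 1
r1=1: 11
r2=10: 1-1
r3=11: 1111
r4=100: 1---1
r5=101: 11--11
r6=110: 1-1-1-1
r7=111: 11111111

Answer: 1
11
1-1
1111
1---1
11--11
1-1-1-1
11111111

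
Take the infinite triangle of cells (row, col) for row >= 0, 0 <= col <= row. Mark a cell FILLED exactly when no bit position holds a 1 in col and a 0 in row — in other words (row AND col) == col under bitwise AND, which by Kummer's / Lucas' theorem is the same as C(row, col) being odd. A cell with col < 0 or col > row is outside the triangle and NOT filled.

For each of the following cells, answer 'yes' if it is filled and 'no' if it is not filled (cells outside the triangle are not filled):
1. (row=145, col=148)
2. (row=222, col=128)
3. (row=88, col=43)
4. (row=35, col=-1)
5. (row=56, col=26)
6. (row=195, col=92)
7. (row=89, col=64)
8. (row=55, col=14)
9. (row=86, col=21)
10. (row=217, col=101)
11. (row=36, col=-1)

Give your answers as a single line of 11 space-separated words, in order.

(145,148): col outside [0, 145] -> not filled
(222,128): row=0b11011110, col=0b10000000, row AND col = 0b10000000 = 128; 128 == 128 -> filled
(88,43): row=0b1011000, col=0b101011, row AND col = 0b1000 = 8; 8 != 43 -> empty
(35,-1): col outside [0, 35] -> not filled
(56,26): row=0b111000, col=0b11010, row AND col = 0b11000 = 24; 24 != 26 -> empty
(195,92): row=0b11000011, col=0b1011100, row AND col = 0b1000000 = 64; 64 != 92 -> empty
(89,64): row=0b1011001, col=0b1000000, row AND col = 0b1000000 = 64; 64 == 64 -> filled
(55,14): row=0b110111, col=0b1110, row AND col = 0b110 = 6; 6 != 14 -> empty
(86,21): row=0b1010110, col=0b10101, row AND col = 0b10100 = 20; 20 != 21 -> empty
(217,101): row=0b11011001, col=0b1100101, row AND col = 0b1000001 = 65; 65 != 101 -> empty
(36,-1): col outside [0, 36] -> not filled

Answer: no yes no no no no yes no no no no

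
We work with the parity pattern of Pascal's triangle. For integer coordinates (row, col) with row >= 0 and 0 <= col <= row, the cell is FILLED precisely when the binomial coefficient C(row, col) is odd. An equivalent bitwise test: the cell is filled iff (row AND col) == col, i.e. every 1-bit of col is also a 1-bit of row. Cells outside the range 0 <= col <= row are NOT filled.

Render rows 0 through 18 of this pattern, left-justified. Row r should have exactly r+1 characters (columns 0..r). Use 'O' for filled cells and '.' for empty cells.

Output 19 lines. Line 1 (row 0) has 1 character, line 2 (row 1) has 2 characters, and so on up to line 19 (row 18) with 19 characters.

r0=0: O
r1=1: OO
r2=10: O.O
r3=11: OOOO
r4=100: O...O
r5=101: OO..OO
r6=110: O.O.O.O
r7=111: OOOOOOOO
r8=1000: O.......O
r9=1001: OO......OO
r10=1010: O.O.....O.O
r11=1011: OOOO....OOOO
r12=1100: O...O...O...O
r13=1101: OO..OO..OO..OO
r14=1110: O.O.O.O.O.O.O.O
r15=1111: OOOOOOOOOOOOOOOO
r16=10000: O...............O
r17=10001: OO..............OO
r18=10010: O.O.............O.O

Answer: O
OO
O.O
OOOO
O...O
OO..OO
O.O.O.O
OOOOOOOO
O.......O
OO......OO
O.O.....O.O
OOOO....OOOO
O...O...O...O
OO..OO..OO..OO
O.O.O.O.O.O.O.O
OOOOOOOOOOOOOOOO
O...............O
OO..............OO
O.O.............O.O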